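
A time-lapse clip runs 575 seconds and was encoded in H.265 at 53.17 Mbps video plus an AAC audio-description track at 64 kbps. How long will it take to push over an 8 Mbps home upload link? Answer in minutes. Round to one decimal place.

63.8 minutes

Audio: 64 kbps = 0.064 Mbps.
Total bitrate: 53.234 Mbps.
File: 53.234 Mbps × 575 s = 30609.5 Mb.
At 8 Mbps: 30609.5 / 8 = 3826.2 s ≈ 63.8 minutes.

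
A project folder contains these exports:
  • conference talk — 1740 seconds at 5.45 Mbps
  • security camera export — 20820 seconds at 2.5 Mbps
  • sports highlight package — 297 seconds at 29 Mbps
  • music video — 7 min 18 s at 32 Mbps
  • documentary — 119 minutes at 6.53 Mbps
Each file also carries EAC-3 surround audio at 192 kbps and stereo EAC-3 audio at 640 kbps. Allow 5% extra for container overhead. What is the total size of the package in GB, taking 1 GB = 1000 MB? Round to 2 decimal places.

20.49 GB

Audio total: 192 + 640 = 832 kbps = 0.832 Mbps.
conference talk: 6.282 Mbps × 1740 s × 1.05 = 11477.2 Mb
security camera export: 3.332 Mbps × 20820 s × 1.05 = 72840.9 Mb
sports highlight package: 29.832 Mbps × 297 s × 1.05 = 9303.1 Mb
music video: 32.832 Mbps × 438 s × 1.05 = 15099.4 Mb
documentary: 7.362 Mbps × 7140 s × 1.05 = 55192.9 Mb
Total: 163913.5 Mb = 20489.2 MB.
= 20.49 GB.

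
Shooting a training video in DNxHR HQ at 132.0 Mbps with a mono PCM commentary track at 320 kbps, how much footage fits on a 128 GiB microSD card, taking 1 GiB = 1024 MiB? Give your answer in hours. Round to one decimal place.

2.3 hours

Audio: 320 kbps = 0.320 Mbps.
Total bitrate: 132.0 + 0.320 = 132.320 Mbps.
Capacity: 128 GiB = 1,099,512 Mb.
Recording time: 1,099,512 / 132.320 = 8,309 s ≈ 2.31 hours.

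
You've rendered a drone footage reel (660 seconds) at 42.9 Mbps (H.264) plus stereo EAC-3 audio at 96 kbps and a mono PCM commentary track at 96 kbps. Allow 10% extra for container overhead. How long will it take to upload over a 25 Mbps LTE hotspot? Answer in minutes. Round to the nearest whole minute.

21 minutes

Audio total: 96 + 96 = 192 kbps = 0.192 Mbps.
Total bitrate: 43.092 Mbps.
File: 43.092 Mbps × 660 s = 28440.7 Mb.
With 10% container overhead: ×1.10. → 31284.8 Mb.
At 25 Mbps: 31284.8 / 25 = 1251.4 s ≈ 20.9 minutes.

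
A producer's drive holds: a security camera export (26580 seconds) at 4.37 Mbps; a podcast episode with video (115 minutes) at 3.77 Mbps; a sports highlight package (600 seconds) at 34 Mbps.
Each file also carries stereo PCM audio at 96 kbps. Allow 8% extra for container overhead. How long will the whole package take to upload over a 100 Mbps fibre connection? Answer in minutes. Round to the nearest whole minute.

30 minutes

Audio: 96 kbps = 0.096 Mbps.
security camera export: 4.466 Mbps × 26580 s × 1.08 = 128202.8 Mb
podcast episode with video: 3.866 Mbps × 6900 s × 1.08 = 28809.4 Mb
sports highlight package: 34.096 Mbps × 600 s × 1.08 = 22094.2 Mb
Total: 179106.4 Mb = 22388.3 MB.
At 100 Mbps: 179106.4 / 100 = 1791 s ≈ 29.9 minutes.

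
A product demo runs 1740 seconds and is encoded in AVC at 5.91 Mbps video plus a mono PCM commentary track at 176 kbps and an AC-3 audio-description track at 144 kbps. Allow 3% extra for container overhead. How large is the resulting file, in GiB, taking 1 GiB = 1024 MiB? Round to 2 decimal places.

Audio total: 176 + 144 = 320 kbps = 0.320 Mbps.
Total bitrate: 5.91 + 0.320 = 6.230 Mbps.
Stream data: 6.230 Mbps × 1740 s = 10840.2 Mb.
With 3% container overhead: ×1.03.
11,165 Mb = 1,395,675,750 bytes ÷ 1,073,741,824 = 1.300 GiB.

1.30 GiB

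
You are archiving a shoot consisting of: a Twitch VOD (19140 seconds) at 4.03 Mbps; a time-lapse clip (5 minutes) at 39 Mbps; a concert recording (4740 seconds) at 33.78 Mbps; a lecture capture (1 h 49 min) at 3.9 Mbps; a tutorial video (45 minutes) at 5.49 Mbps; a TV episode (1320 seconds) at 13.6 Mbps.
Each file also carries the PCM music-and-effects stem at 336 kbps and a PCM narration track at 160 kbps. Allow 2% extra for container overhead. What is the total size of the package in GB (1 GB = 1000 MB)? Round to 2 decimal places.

41.37 GB

Audio total: 336 + 160 = 496 kbps = 0.496 Mbps.
Twitch VOD: 4.526 Mbps × 19140 s × 1.02 = 88360.2 Mb
time-lapse clip: 39.496 Mbps × 300 s × 1.02 = 12085.8 Mb
concert recording: 34.276 Mbps × 4740 s × 1.02 = 165717.6 Mb
lecture capture: 4.396 Mbps × 6540 s × 1.02 = 29324.8 Mb
tutorial video: 5.986 Mbps × 2700 s × 1.02 = 16485.4 Mb
TV episode: 14.096 Mbps × 1320 s × 1.02 = 18978.9 Mb
Total: 330952.7 Mb = 41369.1 MB.
= 41.37 GB.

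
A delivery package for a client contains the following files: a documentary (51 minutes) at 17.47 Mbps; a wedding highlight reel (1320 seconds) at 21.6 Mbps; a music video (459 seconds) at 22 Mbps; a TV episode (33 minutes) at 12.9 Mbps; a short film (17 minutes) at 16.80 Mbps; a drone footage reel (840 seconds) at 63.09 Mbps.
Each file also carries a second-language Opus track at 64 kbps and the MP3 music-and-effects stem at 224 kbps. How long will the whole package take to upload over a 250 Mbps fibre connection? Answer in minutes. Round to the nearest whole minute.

Audio total: 64 + 224 = 288 kbps = 0.288 Mbps.
documentary: 17.758 Mbps × 3060 s = 54339.5 Mb
wedding highlight reel: 21.888 Mbps × 1320 s = 28892.2 Mb
music video: 22.288 Mbps × 459 s = 10230.2 Mb
TV episode: 13.188 Mbps × 1980 s = 26112.2 Mb
short film: 17.088 Mbps × 1020 s = 17429.8 Mb
drone footage reel: 63.378 Mbps × 840 s = 53237.5 Mb
Total: 190241.4 Mb = 23780.2 MB.
At 250 Mbps: 190241.4 / 250 = 761 s ≈ 12.7 minutes.

13 minutes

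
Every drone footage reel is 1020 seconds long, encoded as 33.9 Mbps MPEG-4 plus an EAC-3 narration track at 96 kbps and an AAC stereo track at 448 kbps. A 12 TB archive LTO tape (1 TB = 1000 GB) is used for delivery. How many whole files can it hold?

Audio total: 96 + 448 = 544 kbps = 0.544 Mbps.
Total bitrate: 34.444 Mbps.
Per item: 34.444 Mbps × 1020 s = 35,133 Mb = 4,392 MB.
Capacity: 12 TB = 96,000,000 Mb; 2732.48 items → 2732 complete.

2732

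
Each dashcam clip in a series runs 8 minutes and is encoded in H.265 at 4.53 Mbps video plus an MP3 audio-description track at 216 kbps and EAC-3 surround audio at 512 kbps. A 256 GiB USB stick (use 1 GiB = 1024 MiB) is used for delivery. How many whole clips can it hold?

8 min = 480 s
Audio total: 216 + 512 = 728 kbps = 0.728 Mbps.
Total bitrate: 5.258 Mbps.
Per item: 5.258 Mbps × 480 s = 2,524 Mb = 315.5 MB.
Capacity: 256 GiB = 2,199,023 Mb; 871.30 items → 871 complete.

871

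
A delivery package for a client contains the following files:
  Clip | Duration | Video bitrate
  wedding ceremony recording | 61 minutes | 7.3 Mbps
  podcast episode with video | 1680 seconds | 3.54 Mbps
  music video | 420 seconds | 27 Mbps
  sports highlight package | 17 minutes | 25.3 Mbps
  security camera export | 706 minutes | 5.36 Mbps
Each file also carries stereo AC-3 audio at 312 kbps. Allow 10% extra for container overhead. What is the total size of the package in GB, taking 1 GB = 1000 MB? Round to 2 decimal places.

Audio: 312 kbps = 0.312 Mbps.
wedding ceremony recording: 7.612 Mbps × 3660 s × 1.10 = 30645.9 Mb
podcast episode with video: 3.852 Mbps × 1680 s × 1.10 = 7118.5 Mb
music video: 27.312 Mbps × 420 s × 1.10 = 12618.1 Mb
sports highlight package: 25.612 Mbps × 1020 s × 1.10 = 28736.7 Mb
security camera export: 5.672 Mbps × 42360 s × 1.10 = 264292.5 Mb
Total: 343411.7 Mb = 42926.5 MB.
= 42.93 GB.

42.93 GB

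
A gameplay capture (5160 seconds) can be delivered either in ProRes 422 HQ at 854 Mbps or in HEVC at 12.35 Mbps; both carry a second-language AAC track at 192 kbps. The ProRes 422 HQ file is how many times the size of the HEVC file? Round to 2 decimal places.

Audio: 192 kbps = 0.192 Mbps.
ProRes 422 HQ: 854.192 Mbps × 5160 s = 4407630.7 Mb = 550.954 GB.
HEVC: 12.542 Mbps × 5160 s = 64716.7 Mb = 8.090 GB.
Ratio: 550.954 / 8.090 = 68.107.

68.11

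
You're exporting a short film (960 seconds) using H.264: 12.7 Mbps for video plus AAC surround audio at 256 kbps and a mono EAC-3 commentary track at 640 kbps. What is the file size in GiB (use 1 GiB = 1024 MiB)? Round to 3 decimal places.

1.519 GiB

Audio total: 256 + 640 = 896 kbps = 0.896 Mbps.
Total bitrate: 12.7 + 0.896 = 13.596 Mbps.
Stream data: 13.596 Mbps × 960 s = 13052.2 Mb.
13,052 Mb = 1,631,520,000 bytes ÷ 1,073,741,824 = 1.519 GiB.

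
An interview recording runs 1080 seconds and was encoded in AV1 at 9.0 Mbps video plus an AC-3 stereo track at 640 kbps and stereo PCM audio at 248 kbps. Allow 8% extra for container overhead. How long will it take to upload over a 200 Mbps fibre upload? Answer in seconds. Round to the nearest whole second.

58 seconds

Audio total: 640 + 248 = 888 kbps = 0.888 Mbps.
Total bitrate: 9.888 Mbps.
File: 9.888 Mbps × 1080 s = 10679.0 Mb.
With 8% container overhead: ×1.08. → 11533.4 Mb.
At 200 Mbps: 11533.4 / 200 = 57.7 s ≈ 57.7 seconds.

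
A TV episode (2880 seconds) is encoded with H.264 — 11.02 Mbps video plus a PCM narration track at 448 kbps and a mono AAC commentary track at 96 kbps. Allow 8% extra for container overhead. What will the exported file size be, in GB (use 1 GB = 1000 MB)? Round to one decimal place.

4.5 GB

Audio total: 448 + 96 = 544 kbps = 0.544 Mbps.
Total bitrate: 11.02 + 0.544 = 11.564 Mbps.
Stream data: 11.564 Mbps × 2880 s = 33304.3 Mb.
With 8% container overhead: ×1.08.
35,969 Mb ÷ 8 = 4,496 MB → 4.496 GB.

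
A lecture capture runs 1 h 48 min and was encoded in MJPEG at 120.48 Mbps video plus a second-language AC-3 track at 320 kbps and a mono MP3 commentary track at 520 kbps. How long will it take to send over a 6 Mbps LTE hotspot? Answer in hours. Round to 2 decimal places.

36.40 hours

1 h 48 min = 108 min = 6480 s
Audio total: 320 + 520 = 840 kbps = 0.840 Mbps.
Total bitrate: 121.320 Mbps.
File: 121.320 Mbps × 6480 s = 786153.6 Mb.
At 6 Mbps: 786153.6 / 6 = 131025.6 s ≈ 36.4 hours.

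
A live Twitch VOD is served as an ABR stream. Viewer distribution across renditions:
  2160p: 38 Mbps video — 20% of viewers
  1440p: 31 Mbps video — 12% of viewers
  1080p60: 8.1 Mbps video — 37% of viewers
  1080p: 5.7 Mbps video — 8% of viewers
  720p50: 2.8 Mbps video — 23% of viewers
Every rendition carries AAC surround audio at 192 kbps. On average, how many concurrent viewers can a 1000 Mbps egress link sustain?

Audio: 192 kbps = 0.192 Mbps.
Average per-viewer bitrate: 0.20×38.192 + 0.12×31.192 + 0.37×8.292 + 0.08×5.892 + 0.23×2.992 = 15.609 Mbps.
1000 Mbps = 1,000 Mbps; 1,000 / 15.609 = 64.07 → 64.

64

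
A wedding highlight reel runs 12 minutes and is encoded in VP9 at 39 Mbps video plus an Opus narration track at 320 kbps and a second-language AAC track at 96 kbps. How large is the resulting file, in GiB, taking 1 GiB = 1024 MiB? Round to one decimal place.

3.3 GiB

12 min = 720 s
Audio total: 320 + 96 = 416 kbps = 0.416 Mbps.
Total bitrate: 39 + 0.416 = 39.416 Mbps.
Stream data: 39.416 Mbps × 720 s = 28379.5 Mb.
28,380 Mb = 3,547,440,000 bytes ÷ 1,073,741,824 = 3.304 GiB.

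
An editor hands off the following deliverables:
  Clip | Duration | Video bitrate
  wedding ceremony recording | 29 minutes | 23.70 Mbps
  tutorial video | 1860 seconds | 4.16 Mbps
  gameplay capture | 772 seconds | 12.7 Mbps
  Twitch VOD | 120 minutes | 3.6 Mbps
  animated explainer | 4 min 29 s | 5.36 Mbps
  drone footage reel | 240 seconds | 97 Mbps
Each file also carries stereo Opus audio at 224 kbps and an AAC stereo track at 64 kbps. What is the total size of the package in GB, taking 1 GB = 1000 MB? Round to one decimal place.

14.1 GB

Audio total: 224 + 64 = 288 kbps = 0.288 Mbps.
wedding ceremony recording: 23.988 Mbps × 1740 s = 41739.1 Mb
tutorial video: 4.448 Mbps × 1860 s = 8273.3 Mb
gameplay capture: 12.988 Mbps × 772 s = 10026.7 Mb
Twitch VOD: 3.888 Mbps × 7200 s = 27993.6 Mb
animated explainer: 5.648 Mbps × 269 s = 1519.3 Mb
drone footage reel: 97.288 Mbps × 240 s = 23349.1 Mb
Total: 112901.2 Mb = 14112.6 MB.
= 14.11 GB.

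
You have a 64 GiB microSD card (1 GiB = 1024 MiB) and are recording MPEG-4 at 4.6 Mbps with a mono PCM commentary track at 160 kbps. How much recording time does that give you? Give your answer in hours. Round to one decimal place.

Audio: 160 kbps = 0.160 Mbps.
Total bitrate: 4.6 + 0.160 = 4.760 Mbps.
Capacity: 64 GiB = 549,756 Mb.
Recording time: 549,756 / 4.760 = 115,495 s ≈ 32.1 hours.

32.1 hours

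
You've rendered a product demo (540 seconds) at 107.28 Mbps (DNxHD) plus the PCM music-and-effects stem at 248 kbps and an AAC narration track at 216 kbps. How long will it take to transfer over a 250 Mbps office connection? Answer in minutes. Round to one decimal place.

Audio total: 248 + 216 = 464 kbps = 0.464 Mbps.
Total bitrate: 107.744 Mbps.
File: 107.744 Mbps × 540 s = 58181.8 Mb.
At 250 Mbps: 58181.8 / 250 = 232.7 s ≈ 3.88 minutes.

3.9 minutes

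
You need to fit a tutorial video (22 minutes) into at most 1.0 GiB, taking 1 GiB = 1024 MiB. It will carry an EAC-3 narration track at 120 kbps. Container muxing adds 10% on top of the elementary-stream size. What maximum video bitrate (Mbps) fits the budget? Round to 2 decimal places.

Budget: 1.0 GiB = 8589.9 Mb.
Stream payload after overhead: 8589.9 / 1.10 = 7809.0 Mb.
22 min = 1320 s
Total bitrate budget: 7809.0 Mb / 1320 s = 5.916 Mbps.
Audio: 120 kbps = 0.120 Mbps.
Video: 5.916 − 0.120 = 5.796 Mbps.

5.80 Mbps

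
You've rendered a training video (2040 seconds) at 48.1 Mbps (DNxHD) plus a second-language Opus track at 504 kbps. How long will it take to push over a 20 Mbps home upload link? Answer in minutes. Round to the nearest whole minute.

83 minutes

Audio: 504 kbps = 0.504 Mbps.
Total bitrate: 48.604 Mbps.
File: 48.604 Mbps × 2040 s = 99152.2 Mb.
At 20 Mbps: 99152.2 / 20 = 4957.6 s ≈ 82.6 minutes.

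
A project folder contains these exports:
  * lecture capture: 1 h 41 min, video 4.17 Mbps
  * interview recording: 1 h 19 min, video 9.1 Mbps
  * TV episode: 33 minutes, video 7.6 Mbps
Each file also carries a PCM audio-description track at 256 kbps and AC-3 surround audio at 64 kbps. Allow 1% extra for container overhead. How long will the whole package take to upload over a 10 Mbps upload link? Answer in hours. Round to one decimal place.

Audio total: 256 + 64 = 320 kbps = 0.320 Mbps.
lecture capture: 4.490 Mbps × 6060 s × 1.01 = 27481.5 Mb
interview recording: 9.420 Mbps × 4740 s × 1.01 = 45097.3 Mb
TV episode: 7.920 Mbps × 1980 s × 1.01 = 15838.4 Mb
Total: 88417.2 Mb = 11052.2 MB.
At 10 Mbps: 88417.2 / 10 = 8842 s ≈ 2.46 hours.

2.5 hours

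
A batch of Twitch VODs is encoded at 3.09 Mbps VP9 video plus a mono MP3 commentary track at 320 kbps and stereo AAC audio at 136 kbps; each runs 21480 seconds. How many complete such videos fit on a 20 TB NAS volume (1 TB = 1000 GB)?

Audio total: 320 + 136 = 456 kbps = 0.456 Mbps.
Total bitrate: 3.546 Mbps.
Per item: 3.546 Mbps × 21480 s = 76,168 Mb = 9,521 MB.
Capacity: 20 TB = 160,000,000 Mb; 2100.62 items → 2100 complete.

2100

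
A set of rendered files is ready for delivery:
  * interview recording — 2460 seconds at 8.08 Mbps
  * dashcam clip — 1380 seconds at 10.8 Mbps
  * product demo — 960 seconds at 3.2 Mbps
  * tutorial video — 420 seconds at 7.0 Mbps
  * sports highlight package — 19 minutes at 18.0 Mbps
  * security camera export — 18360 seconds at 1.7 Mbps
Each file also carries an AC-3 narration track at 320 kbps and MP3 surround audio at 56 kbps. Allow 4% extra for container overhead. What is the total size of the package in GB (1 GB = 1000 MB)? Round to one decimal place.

Audio total: 320 + 56 = 376 kbps = 0.376 Mbps.
interview recording: 8.456 Mbps × 2460 s × 1.04 = 21633.8 Mb
dashcam clip: 11.176 Mbps × 1380 s × 1.04 = 16039.8 Mb
product demo: 3.576 Mbps × 960 s × 1.04 = 3570.3 Mb
tutorial video: 7.376 Mbps × 420 s × 1.04 = 3221.8 Mb
sports highlight package: 18.376 Mbps × 1140 s × 1.04 = 21786.6 Mb
security camera export: 2.076 Mbps × 18360 s × 1.04 = 39640.0 Mb
Total: 105892.3 Mb = 13236.5 MB.
= 13.24 GB.

13.2 GB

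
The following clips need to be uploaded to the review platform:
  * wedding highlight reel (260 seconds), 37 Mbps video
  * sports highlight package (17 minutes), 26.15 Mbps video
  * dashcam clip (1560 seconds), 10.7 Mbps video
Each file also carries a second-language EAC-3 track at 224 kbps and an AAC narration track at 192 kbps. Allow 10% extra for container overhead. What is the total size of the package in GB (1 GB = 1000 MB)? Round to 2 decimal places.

Audio total: 224 + 192 = 416 kbps = 0.416 Mbps.
wedding highlight reel: 37.416 Mbps × 260 s × 1.10 = 10701.0 Mb
sports highlight package: 26.566 Mbps × 1020 s × 1.10 = 29807.1 Mb
dashcam clip: 11.116 Mbps × 1560 s × 1.10 = 19075.1 Mb
Total: 59583.1 Mb = 7447.9 MB.
= 7.448 GB.

7.45 GB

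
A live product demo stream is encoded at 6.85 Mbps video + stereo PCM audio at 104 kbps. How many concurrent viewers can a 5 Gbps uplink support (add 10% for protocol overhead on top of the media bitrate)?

653

Audio: 104 kbps = 0.104 Mbps.
Per-viewer media rate: 6.954 Mbps.
On the wire with 10% overhead: 7.649 Mbps.
5 Gbps = 5,000 Mbps; 5,000 / 7.649 = 653.65 → 653 viewers.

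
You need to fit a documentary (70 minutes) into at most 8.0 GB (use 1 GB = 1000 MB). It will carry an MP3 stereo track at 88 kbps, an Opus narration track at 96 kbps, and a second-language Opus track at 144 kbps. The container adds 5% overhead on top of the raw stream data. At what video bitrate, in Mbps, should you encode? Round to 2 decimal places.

14.18 Mbps

Budget: 8.0 GB = 64000.0 Mb.
Stream payload after overhead: 64000.0 / 1.05 = 60952.4 Mb.
70 min = 4200 s
Total bitrate budget: 60952.4 Mb / 4200 s = 14.512 Mbps.
Audio total: 88 + 96 + 144 = 328 kbps = 0.328 Mbps.
Video: 14.512 − 0.328 = 14.184 Mbps.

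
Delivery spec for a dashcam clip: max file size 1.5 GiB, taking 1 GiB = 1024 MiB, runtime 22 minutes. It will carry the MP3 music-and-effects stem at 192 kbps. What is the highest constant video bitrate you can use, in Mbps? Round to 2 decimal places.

Budget: 1.5 GiB = 12884.9 Mb.
22 min = 1320 s
Total bitrate budget: 12884.9 Mb / 1320 s = 9.761 Mbps.
Audio: 192 kbps = 0.192 Mbps.
Video: 9.761 − 0.192 = 9.569 Mbps.

9.57 Mbps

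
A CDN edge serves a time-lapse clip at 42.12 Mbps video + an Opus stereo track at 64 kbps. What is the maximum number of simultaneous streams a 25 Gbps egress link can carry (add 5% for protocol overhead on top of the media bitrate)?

564

Audio: 64 kbps = 0.064 Mbps.
Per-viewer media rate: 42.184 Mbps.
On the wire with 5% overhead: 44.293 Mbps.
25 Gbps = 25,000 Mbps; 25,000 / 44.293 = 564.42 → 564 viewers.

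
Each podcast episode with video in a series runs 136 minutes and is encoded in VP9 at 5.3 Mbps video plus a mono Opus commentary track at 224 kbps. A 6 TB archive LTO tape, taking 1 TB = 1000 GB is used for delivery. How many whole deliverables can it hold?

1064

136 min = 8160 s
Audio: 224 kbps = 0.224 Mbps.
Total bitrate: 5.524 Mbps.
Per item: 5.524 Mbps × 8160 s = 45,076 Mb = 5,634 MB.
Capacity: 6 TB = 48,000,000 Mb; 1064.87 items → 1064 complete.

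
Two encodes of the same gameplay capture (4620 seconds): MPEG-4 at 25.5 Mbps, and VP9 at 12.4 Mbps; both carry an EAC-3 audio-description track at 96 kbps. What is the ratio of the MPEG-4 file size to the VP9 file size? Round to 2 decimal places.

Audio: 96 kbps = 0.096 Mbps.
MPEG-4: 25.596 Mbps × 4620 s = 118253.5 Mb = 13.767 GiB.
VP9: 12.496 Mbps × 4620 s = 57731.5 Mb = 6.721 GiB.
Ratio: 13.767 / 6.721 = 2.048.

2.05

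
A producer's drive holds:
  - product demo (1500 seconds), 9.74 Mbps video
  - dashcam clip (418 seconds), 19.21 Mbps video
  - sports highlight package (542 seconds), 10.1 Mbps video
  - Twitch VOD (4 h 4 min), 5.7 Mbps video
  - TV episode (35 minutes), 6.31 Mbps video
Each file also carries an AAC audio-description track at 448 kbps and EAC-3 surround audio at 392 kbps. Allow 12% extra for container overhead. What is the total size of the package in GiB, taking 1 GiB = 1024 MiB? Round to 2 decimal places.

18.38 GiB

Audio total: 448 + 392 = 840 kbps = 0.840 Mbps.
product demo: 10.580 Mbps × 1500 s × 1.12 = 17774.4 Mb
dashcam clip: 20.050 Mbps × 418 s × 1.12 = 9386.6 Mb
sports highlight package: 10.940 Mbps × 542 s × 1.12 = 6641.0 Mb
Twitch VOD: 6.540 Mbps × 14640 s × 1.12 = 107235.1 Mb
TV episode: 7.150 Mbps × 2100 s × 1.12 = 16816.8 Mb
Total: 157853.9 Mb = 19731.7 MB.
= 18.38 GiB.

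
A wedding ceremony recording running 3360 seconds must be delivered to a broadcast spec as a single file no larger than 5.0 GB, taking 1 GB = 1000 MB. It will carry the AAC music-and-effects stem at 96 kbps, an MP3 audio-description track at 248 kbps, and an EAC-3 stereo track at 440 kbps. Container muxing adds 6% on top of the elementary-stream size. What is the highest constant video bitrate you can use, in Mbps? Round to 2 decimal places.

10.45 Mbps

Budget: 5.0 GB = 40000.0 Mb.
Stream payload after overhead: 40000.0 / 1.06 = 37735.8 Mb.
Total bitrate budget: 37735.8 Mb / 3360 s = 11.231 Mbps.
Audio total: 96 + 248 + 440 = 784 kbps = 0.784 Mbps.
Video: 11.231 − 0.784 = 10.447 Mbps.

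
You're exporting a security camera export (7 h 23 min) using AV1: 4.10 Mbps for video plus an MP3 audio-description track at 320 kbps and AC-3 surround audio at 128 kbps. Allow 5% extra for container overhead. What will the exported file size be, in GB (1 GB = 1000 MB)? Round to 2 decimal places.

15.87 GB

7 h 23 min = 443 min = 26580 s
Audio total: 320 + 128 = 448 kbps = 0.448 Mbps.
Total bitrate: 4.10 + 0.448 = 4.548 Mbps.
Stream data: 4.548 Mbps × 26580 s = 120885.8 Mb.
With 5% container overhead: ×1.05.
126,930 Mb ÷ 8 = 15,866 MB → 15.87 GB.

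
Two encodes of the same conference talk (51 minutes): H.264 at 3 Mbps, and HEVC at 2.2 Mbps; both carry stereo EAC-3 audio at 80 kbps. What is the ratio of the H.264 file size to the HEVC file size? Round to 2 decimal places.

51 min = 3060 s
Audio: 80 kbps = 0.080 Mbps.
H.264: 3.080 Mbps × 3060 s = 9424.8 Mb = 1.178 GB.
HEVC: 2.280 Mbps × 3060 s = 6976.8 Mb = 0.872 GB.
Ratio: 1.178 / 0.872 = 1.351.

1.35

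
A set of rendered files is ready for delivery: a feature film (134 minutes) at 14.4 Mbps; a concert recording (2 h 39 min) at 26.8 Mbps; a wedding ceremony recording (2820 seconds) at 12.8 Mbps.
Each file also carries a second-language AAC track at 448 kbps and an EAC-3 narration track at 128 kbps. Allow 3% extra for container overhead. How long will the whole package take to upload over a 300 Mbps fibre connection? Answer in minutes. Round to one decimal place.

24.0 minutes

Audio total: 448 + 128 = 576 kbps = 0.576 Mbps.
feature film: 14.976 Mbps × 8040 s × 1.03 = 124019.3 Mb
concert recording: 27.376 Mbps × 9540 s × 1.03 = 269002.1 Mb
wedding ceremony recording: 13.376 Mbps × 2820 s × 1.03 = 38851.9 Mb
Total: 431873.2 Mb = 53984.2 MB.
At 300 Mbps: 431873.2 / 300 = 1440 s ≈ 24 minutes.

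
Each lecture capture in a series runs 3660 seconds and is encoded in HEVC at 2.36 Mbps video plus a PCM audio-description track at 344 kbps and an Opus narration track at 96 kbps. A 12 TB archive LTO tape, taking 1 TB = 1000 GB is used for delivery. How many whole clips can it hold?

9367

Audio total: 344 + 96 = 440 kbps = 0.440 Mbps.
Total bitrate: 2.800 Mbps.
Per item: 2.800 Mbps × 3660 s = 10,248 Mb = 1,281 MB.
Capacity: 12 TB = 96,000,000 Mb; 9367.68 items → 9367 complete.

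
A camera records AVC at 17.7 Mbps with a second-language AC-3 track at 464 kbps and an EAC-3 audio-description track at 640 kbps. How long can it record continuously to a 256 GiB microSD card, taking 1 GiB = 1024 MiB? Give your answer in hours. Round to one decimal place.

32.5 hours

Audio total: 464 + 640 = 1104 kbps = 1.104 Mbps.
Total bitrate: 17.7 + 1.104 = 18.804 Mbps.
Capacity: 256 GiB = 2,199,023 Mb.
Recording time: 2,199,023 / 18.804 = 116,944 s ≈ 32.5 hours.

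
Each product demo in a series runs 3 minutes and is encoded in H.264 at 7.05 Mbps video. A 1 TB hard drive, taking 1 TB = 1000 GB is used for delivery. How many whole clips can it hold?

3 min = 180 s
Per item: 7.050 Mbps × 180 s = 1,269 Mb = 158.6 MB.
Capacity: 1 TB = 8,000,000 Mb; 6304.18 items → 6304 complete.

6304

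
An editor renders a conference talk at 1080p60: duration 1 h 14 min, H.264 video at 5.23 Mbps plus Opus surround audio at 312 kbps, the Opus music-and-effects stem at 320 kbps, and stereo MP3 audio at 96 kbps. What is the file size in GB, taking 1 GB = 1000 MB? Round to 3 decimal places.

3.307 GB

1 h 14 min = 74 min = 4440 s
Audio total: 312 + 320 + 96 = 728 kbps = 0.728 Mbps.
Total bitrate: 5.23 + 0.728 = 5.958 Mbps.
Stream data: 5.958 Mbps × 4440 s = 26453.5 Mb.
26,454 Mb ÷ 8 = 3,307 MB → 3.307 GB.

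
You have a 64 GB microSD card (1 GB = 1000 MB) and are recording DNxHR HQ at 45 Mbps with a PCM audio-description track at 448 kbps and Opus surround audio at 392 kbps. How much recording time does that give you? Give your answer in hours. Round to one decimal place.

3.1 hours

Audio total: 448 + 392 = 840 kbps = 0.840 Mbps.
Total bitrate: 45 + 0.840 = 45.840 Mbps.
Capacity: 64 GB = 512,000 Mb.
Recording time: 512,000 / 45.840 = 11,169 s ≈ 3.10 hours.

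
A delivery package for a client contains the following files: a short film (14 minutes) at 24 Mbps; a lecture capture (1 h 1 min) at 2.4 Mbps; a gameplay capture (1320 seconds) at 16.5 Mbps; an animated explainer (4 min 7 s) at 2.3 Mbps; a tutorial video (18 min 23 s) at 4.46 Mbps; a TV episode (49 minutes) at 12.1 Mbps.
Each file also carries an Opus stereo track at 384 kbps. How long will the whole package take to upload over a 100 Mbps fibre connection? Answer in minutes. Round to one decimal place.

Audio: 384 kbps = 0.384 Mbps.
short film: 24.384 Mbps × 840 s = 20482.6 Mb
lecture capture: 2.784 Mbps × 3660 s = 10189.4 Mb
gameplay capture: 16.884 Mbps × 1320 s = 22286.9 Mb
animated explainer: 2.684 Mbps × 247 s = 662.9 Mb
tutorial video: 4.844 Mbps × 1103 s = 5342.9 Mb
TV episode: 12.484 Mbps × 2940 s = 36703.0 Mb
Total: 95667.7 Mb = 11958.5 MB.
At 100 Mbps: 95667.7 / 100 = 957 s ≈ 15.9 minutes.

15.9 minutes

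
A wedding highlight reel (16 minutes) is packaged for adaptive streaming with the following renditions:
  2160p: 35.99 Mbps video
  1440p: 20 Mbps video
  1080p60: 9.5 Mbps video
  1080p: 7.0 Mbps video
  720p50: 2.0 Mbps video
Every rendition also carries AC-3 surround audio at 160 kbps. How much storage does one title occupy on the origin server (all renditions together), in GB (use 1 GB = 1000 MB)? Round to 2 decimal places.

9.03 GB

16 min = 960 s
Audio: 160 kbps = 0.160 Mbps.
Sum of rendition bitrates: (35.99+0.160) + (20+0.160) + (9.5+0.160) + (7.0+0.160) + (2.0+0.160) = 75.290 Mbps.
× 960 s = 72,278 Mb = 9,035 MB = 9.035 GB.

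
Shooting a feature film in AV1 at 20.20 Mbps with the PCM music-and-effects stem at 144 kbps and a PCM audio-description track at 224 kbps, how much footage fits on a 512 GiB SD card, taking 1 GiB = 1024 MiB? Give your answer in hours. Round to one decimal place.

Audio total: 144 + 224 = 368 kbps = 0.368 Mbps.
Total bitrate: 20.20 + 0.368 = 20.568 Mbps.
Capacity: 512 GiB = 4,398,047 Mb.
Recording time: 4,398,047 / 20.568 = 213,830 s ≈ 59.4 hours.

59.4 hours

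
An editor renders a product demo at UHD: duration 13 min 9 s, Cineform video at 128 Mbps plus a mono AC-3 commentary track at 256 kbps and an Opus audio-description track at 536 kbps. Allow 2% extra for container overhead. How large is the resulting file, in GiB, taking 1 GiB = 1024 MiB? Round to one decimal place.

12.1 GiB

13 min 9 s = 789 s
Audio total: 256 + 536 = 792 kbps = 0.792 Mbps.
Total bitrate: 128 + 0.792 = 128.792 Mbps.
Stream data: 128.792 Mbps × 789 s = 101616.9 Mb.
With 2% container overhead: ×1.02.
103,649 Mb = 12,956,153,220 bytes ÷ 1,073,741,824 = 12.07 GiB.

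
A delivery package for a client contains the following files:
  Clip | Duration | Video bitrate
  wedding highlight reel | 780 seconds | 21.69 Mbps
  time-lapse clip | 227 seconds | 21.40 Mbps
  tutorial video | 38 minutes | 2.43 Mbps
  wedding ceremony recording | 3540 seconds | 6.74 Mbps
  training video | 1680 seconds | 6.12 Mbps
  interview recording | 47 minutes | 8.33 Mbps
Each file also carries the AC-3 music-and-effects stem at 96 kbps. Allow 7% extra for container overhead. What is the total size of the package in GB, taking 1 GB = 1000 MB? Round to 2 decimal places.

11.51 GB

Audio: 96 kbps = 0.096 Mbps.
wedding highlight reel: 21.786 Mbps × 780 s × 1.07 = 18182.6 Mb
time-lapse clip: 21.496 Mbps × 227 s × 1.07 = 5221.2 Mb
tutorial video: 2.526 Mbps × 2280 s × 1.07 = 6162.4 Mb
wedding ceremony recording: 6.836 Mbps × 3540 s × 1.07 = 25893.4 Mb
training video: 6.216 Mbps × 1680 s × 1.07 = 11173.9 Mb
interview recording: 8.426 Mbps × 2820 s × 1.07 = 25424.6 Mb
Total: 92058.1 Mb = 11507.3 MB.
= 11.51 GB.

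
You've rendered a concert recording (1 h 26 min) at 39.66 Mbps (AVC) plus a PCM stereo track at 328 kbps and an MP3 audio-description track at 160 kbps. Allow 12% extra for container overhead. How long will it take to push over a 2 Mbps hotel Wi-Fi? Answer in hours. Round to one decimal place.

32.2 hours

1 h 26 min = 86 min = 5160 s
Audio total: 328 + 160 = 488 kbps = 0.488 Mbps.
Total bitrate: 40.148 Mbps.
File: 40.148 Mbps × 5160 s = 207163.7 Mb.
With 12% container overhead: ×1.12. → 232023.3 Mb.
At 2 Mbps: 232023.3 / 2 = 116011.7 s ≈ 32.2 hours.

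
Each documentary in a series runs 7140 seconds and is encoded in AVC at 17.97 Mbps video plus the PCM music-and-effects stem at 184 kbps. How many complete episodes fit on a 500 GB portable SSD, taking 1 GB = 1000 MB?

Audio: 184 kbps = 0.184 Mbps.
Total bitrate: 18.154 Mbps.
Per item: 18.154 Mbps × 7140 s = 129,620 Mb = 16,202 MB.
Capacity: 500 GB = 4,000,000 Mb; 30.86 items → 30 complete.

30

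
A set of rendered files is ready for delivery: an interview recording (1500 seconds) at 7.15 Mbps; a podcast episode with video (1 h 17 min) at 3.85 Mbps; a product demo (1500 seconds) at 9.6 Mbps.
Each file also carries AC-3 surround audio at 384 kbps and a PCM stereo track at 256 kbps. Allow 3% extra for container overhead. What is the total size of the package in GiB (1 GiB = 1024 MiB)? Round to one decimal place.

5.7 GiB

Audio total: 384 + 256 = 640 kbps = 0.640 Mbps.
interview recording: 7.790 Mbps × 1500 s × 1.03 = 12035.5 Mb
podcast episode with video: 4.490 Mbps × 4620 s × 1.03 = 21366.1 Mb
product demo: 10.240 Mbps × 1500 s × 1.03 = 15820.8 Mb
Total: 49222.5 Mb = 6152.8 MB.
= 5.730 GiB.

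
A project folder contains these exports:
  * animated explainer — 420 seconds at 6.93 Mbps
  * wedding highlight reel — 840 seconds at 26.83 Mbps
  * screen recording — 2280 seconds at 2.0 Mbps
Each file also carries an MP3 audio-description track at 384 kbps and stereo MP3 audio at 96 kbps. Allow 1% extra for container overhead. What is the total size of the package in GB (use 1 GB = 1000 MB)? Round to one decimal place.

4.0 GB

Audio total: 384 + 96 = 480 kbps = 0.480 Mbps.
animated explainer: 7.410 Mbps × 420 s × 1.01 = 3143.3 Mb
wedding highlight reel: 27.310 Mbps × 840 s × 1.01 = 23169.8 Mb
screen recording: 2.480 Mbps × 2280 s × 1.01 = 5710.9 Mb
Total: 32024.1 Mb = 4003.0 MB.
= 4.003 GB.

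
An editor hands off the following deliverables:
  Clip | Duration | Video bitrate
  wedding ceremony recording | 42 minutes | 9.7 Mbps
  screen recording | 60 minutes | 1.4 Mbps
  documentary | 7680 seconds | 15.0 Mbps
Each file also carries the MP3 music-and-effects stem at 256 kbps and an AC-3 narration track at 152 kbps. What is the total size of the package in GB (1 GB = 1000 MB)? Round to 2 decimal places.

18.79 GB

Audio total: 256 + 152 = 408 kbps = 0.408 Mbps.
wedding ceremony recording: 10.108 Mbps × 2520 s = 25472.2 Mb
screen recording: 1.808 Mbps × 3600 s = 6508.8 Mb
documentary: 15.408 Mbps × 7680 s = 118333.4 Mb
Total: 150314.4 Mb = 18789.3 MB.
= 18.79 GB.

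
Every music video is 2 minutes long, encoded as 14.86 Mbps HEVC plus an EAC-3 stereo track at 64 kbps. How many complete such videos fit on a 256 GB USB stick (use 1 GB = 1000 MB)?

2 min = 120 s
Audio: 64 kbps = 0.064 Mbps.
Total bitrate: 14.924 Mbps.
Per item: 14.924 Mbps × 120 s = 1,791 Mb = 223.9 MB.
Capacity: 256 GB = 2,048,000 Mb; 1143.57 items → 1143 complete.

1143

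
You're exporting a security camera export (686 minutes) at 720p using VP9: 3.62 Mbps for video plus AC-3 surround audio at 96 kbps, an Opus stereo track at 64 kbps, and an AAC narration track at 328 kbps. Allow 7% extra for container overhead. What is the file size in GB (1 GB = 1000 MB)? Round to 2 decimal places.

686 min = 41160 s
Audio total: 96 + 64 + 328 = 488 kbps = 0.488 Mbps.
Total bitrate: 3.62 + 0.488 = 4.108 Mbps.
Stream data: 4.108 Mbps × 41160 s = 169085.3 Mb.
With 7% container overhead: ×1.07.
180,921 Mb ÷ 8 = 22,615 MB → 22.62 GB.

22.62 GB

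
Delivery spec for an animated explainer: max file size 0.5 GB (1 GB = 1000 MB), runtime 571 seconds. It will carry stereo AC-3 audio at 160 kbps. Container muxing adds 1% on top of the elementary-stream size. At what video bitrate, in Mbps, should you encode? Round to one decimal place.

Budget: 0.5 GB = 4000.0 Mb.
Stream payload after overhead: 4000.0 / 1.01 = 3960.4 Mb.
Total bitrate budget: 3960.4 Mb / 571 s = 6.936 Mbps.
Audio: 160 kbps = 0.160 Mbps.
Video: 6.936 − 0.160 = 6.776 Mbps.

6.8 Mbps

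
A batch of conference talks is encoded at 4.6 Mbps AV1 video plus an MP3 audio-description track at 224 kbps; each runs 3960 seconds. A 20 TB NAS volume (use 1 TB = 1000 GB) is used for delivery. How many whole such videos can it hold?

Audio: 224 kbps = 0.224 Mbps.
Total bitrate: 4.824 Mbps.
Per item: 4.824 Mbps × 3960 s = 19,103 Mb = 2,388 MB.
Capacity: 20 TB = 160,000,000 Mb; 8375.63 items → 8375 complete.

8375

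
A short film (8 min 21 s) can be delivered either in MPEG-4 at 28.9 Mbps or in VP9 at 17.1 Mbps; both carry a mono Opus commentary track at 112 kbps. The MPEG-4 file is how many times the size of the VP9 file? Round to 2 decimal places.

1.69

8 min 21 s = 501 s
Audio: 112 kbps = 0.112 Mbps.
MPEG-4: 29.012 Mbps × 501 s = 14535.0 Mb = 1.692 GiB.
VP9: 17.212 Mbps × 501 s = 8623.2 Mb = 1.004 GiB.
Ratio: 1.692 / 1.004 = 1.686.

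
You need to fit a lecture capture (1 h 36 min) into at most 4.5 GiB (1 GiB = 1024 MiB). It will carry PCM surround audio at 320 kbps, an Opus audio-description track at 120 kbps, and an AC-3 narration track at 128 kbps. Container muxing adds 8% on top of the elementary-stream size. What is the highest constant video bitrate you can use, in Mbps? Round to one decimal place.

Budget: 4.5 GiB = 38654.7 Mb.
Stream payload after overhead: 38654.7 / 1.08 = 35791.4 Mb.
1 h 36 min = 96 min = 5760 s
Total bitrate budget: 35791.4 Mb / 5760 s = 6.214 Mbps.
Audio total: 320 + 120 + 128 = 568 kbps = 0.568 Mbps.
Video: 6.214 − 0.568 = 5.646 Mbps.

5.6 Mbps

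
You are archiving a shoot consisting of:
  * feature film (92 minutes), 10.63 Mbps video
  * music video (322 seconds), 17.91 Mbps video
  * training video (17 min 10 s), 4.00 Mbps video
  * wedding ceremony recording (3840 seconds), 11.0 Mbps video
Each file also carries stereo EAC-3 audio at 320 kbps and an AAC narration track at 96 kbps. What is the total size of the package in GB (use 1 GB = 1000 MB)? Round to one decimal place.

14.4 GB

Audio total: 320 + 96 = 416 kbps = 0.416 Mbps.
feature film: 11.046 Mbps × 5520 s = 60973.9 Mb
music video: 18.326 Mbps × 322 s = 5901.0 Mb
training video: 4.416 Mbps × 1030 s = 4548.5 Mb
wedding ceremony recording: 11.416 Mbps × 3840 s = 43837.4 Mb
Total: 115260.8 Mb = 14407.6 MB.
= 14.41 GB.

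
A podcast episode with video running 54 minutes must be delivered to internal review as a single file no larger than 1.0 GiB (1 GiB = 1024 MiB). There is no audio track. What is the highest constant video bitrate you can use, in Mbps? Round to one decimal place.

Budget: 1.0 GiB = 8589.9 Mb.
54 min = 3240 s
Total bitrate budget: 8589.9 Mb / 3240 s = 2.651 Mbps.

2.7 Mbps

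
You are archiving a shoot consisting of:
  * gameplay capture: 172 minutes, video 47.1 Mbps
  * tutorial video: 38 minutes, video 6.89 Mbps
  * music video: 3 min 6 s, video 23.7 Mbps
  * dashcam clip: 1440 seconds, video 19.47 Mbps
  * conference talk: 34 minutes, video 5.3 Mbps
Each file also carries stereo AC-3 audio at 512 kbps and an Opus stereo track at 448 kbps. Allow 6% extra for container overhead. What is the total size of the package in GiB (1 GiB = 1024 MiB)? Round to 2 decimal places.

Audio total: 512 + 448 = 960 kbps = 0.960 Mbps.
gameplay capture: 48.060 Mbps × 10320 s × 1.06 = 525738.0 Mb
tutorial video: 7.850 Mbps × 2280 s × 1.06 = 18971.9 Mb
music video: 24.660 Mbps × 186 s × 1.06 = 4862.0 Mb
dashcam clip: 20.430 Mbps × 1440 s × 1.06 = 31184.4 Mb
conference talk: 6.260 Mbps × 2040 s × 1.06 = 13536.6 Mb
Total: 594292.8 Mb = 74286.6 MB.
= 69.18 GiB.

69.18 GiB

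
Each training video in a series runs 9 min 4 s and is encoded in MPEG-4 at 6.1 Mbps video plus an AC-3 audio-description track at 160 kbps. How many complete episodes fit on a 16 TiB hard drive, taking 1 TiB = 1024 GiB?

9 min 4 s = 544 s
Audio: 160 kbps = 0.160 Mbps.
Total bitrate: 6.260 Mbps.
Per item: 6.260 Mbps × 544 s = 3,405 Mb = 425.7 MB.
Capacity: 16 TiB = 140,737,488 Mb; 41327.26 items → 41327 complete.

41327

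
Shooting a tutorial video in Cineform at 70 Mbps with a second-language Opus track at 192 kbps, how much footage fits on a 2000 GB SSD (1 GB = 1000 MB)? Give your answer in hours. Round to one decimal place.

Audio: 192 kbps = 0.192 Mbps.
Total bitrate: 70 + 0.192 = 70.192 Mbps.
Capacity: 2000 GB = 16,000,000 Mb.
Recording time: 16,000,000 / 70.192 = 227,946 s ≈ 63.3 hours.

63.3 hours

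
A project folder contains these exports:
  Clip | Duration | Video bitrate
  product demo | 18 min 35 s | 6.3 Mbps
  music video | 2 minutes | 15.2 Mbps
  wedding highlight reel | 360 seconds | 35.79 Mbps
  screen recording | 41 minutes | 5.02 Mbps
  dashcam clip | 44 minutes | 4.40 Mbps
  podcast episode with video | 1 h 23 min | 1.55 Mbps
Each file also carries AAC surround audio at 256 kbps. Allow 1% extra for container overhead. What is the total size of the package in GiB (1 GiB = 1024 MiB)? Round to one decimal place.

Audio: 256 kbps = 0.256 Mbps.
product demo: 6.556 Mbps × 1115 s × 1.01 = 7383.0 Mb
music video: 15.456 Mbps × 120 s × 1.01 = 1873.3 Mb
wedding highlight reel: 36.046 Mbps × 360 s × 1.01 = 13106.3 Mb
screen recording: 5.276 Mbps × 2460 s × 1.01 = 13108.7 Mb
dashcam clip: 4.656 Mbps × 2640 s × 1.01 = 12414.8 Mb
podcast episode with video: 1.806 Mbps × 4980 s × 1.01 = 9083.8 Mb
Total: 56970.0 Mb = 7121.2 MB.
= 6.632 GiB.

6.6 GiB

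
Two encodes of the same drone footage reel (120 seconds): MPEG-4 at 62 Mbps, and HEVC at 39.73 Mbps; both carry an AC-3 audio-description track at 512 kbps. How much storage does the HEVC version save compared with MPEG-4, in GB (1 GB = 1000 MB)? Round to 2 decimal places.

0.33 GB

Audio: 512 kbps = 0.512 Mbps.
MPEG-4: 62.512 Mbps × 120 s = 7501.4 Mb = 0.938 GB.
HEVC: 40.242 Mbps × 120 s = 4829.0 Mb = 0.604 GB.
Saving: 0.938 − 0.604 = 0.334 GB.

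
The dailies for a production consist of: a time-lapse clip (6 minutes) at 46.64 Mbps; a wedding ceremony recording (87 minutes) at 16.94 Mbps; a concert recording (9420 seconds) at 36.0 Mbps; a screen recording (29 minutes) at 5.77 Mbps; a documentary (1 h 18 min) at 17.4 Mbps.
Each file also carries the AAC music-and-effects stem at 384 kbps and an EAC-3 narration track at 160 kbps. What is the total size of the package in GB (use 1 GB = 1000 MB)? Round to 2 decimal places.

Audio total: 384 + 160 = 544 kbps = 0.544 Mbps.
time-lapse clip: 47.184 Mbps × 360 s = 16986.2 Mb
wedding ceremony recording: 17.484 Mbps × 5220 s = 91266.5 Mb
concert recording: 36.544 Mbps × 9420 s = 344244.5 Mb
screen recording: 6.314 Mbps × 1740 s = 10986.4 Mb
documentary: 17.944 Mbps × 4680 s = 83977.9 Mb
Total: 547461.5 Mb = 68432.7 MB.
= 68.43 GB.

68.43 GB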